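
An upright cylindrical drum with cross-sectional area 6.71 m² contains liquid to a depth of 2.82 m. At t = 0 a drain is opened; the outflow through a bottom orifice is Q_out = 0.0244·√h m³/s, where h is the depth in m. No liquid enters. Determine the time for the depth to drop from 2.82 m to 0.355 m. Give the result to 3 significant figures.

596 s

With no inflow, A dh/dt = −0.0244 √h.
Separate and integrate: 2(√h − √h₀) = −(0.0244/A) t.
t = 2A(√h₀ − √h)/0.0244 = 2·6.71·(√2.82 − √0.355)/0.0244
  = 13.420 × (1.6793 − 0.59582) / 0.0244 = 595.91 s.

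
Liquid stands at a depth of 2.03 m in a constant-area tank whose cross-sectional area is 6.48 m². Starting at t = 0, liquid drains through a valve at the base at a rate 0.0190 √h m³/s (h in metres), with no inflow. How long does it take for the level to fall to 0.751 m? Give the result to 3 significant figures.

A dh/dt = −Q_out = −0.0190 √h.
Separate and integrate: 2(√h − √h₀) = −(0.0190/A) t.
t = 2A(√h₀ − √h)/0.0190 = 2·6.48·(√2.03 − √0.751)/0.0190
  = 12.960 × (1.4248 − 0.86660) / 0.0190 = 380.74 s.

381 s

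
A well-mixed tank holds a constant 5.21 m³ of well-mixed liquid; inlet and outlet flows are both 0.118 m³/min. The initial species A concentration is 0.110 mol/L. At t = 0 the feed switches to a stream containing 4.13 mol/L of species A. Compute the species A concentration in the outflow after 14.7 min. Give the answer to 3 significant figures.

1.25 mol/L

Accumulation = in − out for the solute gives V dC/dt = Q(C_in − C).
Rewrite as dC/dt + C/τ = C_in/τ, τ = V/Q = 44.153 min.
Solution: C(t) = C_in + (C₀ − C_in) e^(−t/τ).
C(14.7) = 4.13 + (0.110 − 4.13)·e^(−14.7/44.153) = 4.13 + (-4.0200)·0.71682 = 1.2484 mol/L.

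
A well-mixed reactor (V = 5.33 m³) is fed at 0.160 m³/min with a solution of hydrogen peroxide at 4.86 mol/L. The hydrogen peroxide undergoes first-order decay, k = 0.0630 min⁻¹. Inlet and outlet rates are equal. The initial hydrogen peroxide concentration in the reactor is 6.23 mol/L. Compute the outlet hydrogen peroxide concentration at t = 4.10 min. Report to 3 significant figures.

4.75 mol/L

V dC/dt = Q(C_in − C) − k V C.
dC/dt = (Q/V) C_in − (Q/V + k) C; effective rate a = Q/V + k = 0.030019 + 0.0630 = 0.093019 min⁻¹.
C_ss = Q C_in/(Q + kV) = 1.5684 mol/L; C(t) = C_ss + (C₀ − C_ss) e^(−a t).
C(4.10) = 1.5684 + (4.6616)·e^(−0.093019·4.10) = 1.5684 + (4.6616)·0.68292 = 4.7519 mol/L.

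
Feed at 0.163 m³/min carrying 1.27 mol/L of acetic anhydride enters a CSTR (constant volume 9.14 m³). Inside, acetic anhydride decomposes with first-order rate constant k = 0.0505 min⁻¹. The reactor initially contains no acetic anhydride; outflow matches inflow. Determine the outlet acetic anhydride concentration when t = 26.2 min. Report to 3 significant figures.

Accumulation = in − out − consumed: V dC/dt = Q C_in − Q C − k V C.
dC/dt = (Q/V) C_in − (Q/V + k) C; effective rate a = Q/V + k = 0.017834 + 0.0505 = 0.068334 min⁻¹.
C_ss = Q C_in/(Q + kV) = 0.33144 mol/L; C(t) = C_ss + (C₀ − C_ss) e^(−a t).
C(26.2) = 0.33144 + (-0.33144)·e^(−0.068334·26.2) = 0.33144 + (-0.33144)·0.16690 = 0.27613 mol/L.

0.276 mol/L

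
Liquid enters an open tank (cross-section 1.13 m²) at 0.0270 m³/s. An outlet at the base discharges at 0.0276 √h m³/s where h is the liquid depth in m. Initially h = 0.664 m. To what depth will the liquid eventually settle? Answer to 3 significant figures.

Volume balance on the tank: A dh/dt = Q_in − 0.0276 √h. At steady state dh/dt = 0:
Q_in = 0.0276 √h_ss ⇒ √h_ss = 0.0270/0.0276 = 0.97826.
h_ss = 0.97826² = 0.95699 m. (Since h₀ = 0.664 m < h_ss, the level will rise toward this value.)

0.957 m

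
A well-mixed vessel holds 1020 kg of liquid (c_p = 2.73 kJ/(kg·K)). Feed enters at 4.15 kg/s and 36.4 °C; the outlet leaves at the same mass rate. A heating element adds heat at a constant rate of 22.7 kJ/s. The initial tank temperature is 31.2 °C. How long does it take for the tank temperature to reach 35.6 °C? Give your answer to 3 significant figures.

232 s

Energy balance: M c_p dT/dt = ṁ c_p (T_in − T) + 22.7.
τ = M/ṁ = 245.78 s; T_ss = T_in + Q̇/(ṁ c_p) = 38.404 °C.
T(t) = T_ss + (T₀ − T_ss) e^(−t/τ). Set T = 35.6:
e^(−t/τ) = (35.6 − 38.404)/(31.2 − 38.404) = 0.38920
t = −245.78 · ln(0.38920) = 231.94 s.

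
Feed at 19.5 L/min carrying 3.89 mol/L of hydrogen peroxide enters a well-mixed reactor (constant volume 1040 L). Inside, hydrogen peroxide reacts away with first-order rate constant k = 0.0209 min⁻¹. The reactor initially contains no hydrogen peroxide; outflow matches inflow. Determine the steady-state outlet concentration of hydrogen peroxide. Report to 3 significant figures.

1.84 mol/L

V dC/dt = Q(C_in − C) − k V C.
At steady state: 0 = Q C_in − (Q + kV) C_ss, so C_ss = Q C_in/(Q + kV).
C_ss = 19.5·3.89/(19.5 + 0.0209·1040) = 75.855/41.236 = 1.8395 mol/L.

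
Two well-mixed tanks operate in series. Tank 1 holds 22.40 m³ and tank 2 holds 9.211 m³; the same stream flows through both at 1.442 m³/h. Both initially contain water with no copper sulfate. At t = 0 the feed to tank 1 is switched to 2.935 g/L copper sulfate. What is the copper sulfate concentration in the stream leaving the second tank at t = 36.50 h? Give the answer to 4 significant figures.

2.466 g/L

Species balance on tank i: dCᵢ/dt = (Cᵢ₋₁ − Cᵢ)/τᵢ with τᵢ = Vᵢ/Q.
τ₁ = 22.40/1.442 = 15.5340 h; τ₂ = 9.211/1.442 = 6.38766 h.
Tank 1: C₁ = C_in(1 − e^(−t/τ₁)). Tank 2 (τ₁ ≠ τ₂): C₂ = C_in[1 − (τ₁ e^(−t/τ₁) − τ₂ e^(−t/τ₂))/(τ₁ − τ₂)].
At t = 36.50: e^(−t/τ₁) = 0.0953990, e^(−t/τ₂) = 0.00329897.
C₂ = 2.935·[1 − (15.5340·0.0953990 − 6.38766·0.00329897)/(9.14632)] = 2.935·0.840280 = 2.46622 g/L.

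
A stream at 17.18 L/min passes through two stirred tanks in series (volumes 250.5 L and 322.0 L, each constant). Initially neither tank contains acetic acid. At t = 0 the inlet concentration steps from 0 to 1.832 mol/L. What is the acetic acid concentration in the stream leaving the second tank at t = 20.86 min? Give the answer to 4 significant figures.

Each tank obeys Vᵢ dCᵢ/dt = Q(Cᵢ₋₁ − Cᵢ), so τᵢ = Vᵢ/Q.
τ₁ = 250.5/17.18 = 14.5809 min; τ₂ = 322.0/17.18 = 18.7427 min.
Tank 1: C₁ = C_in(1 − e^(−t/τ₁)). Tank 2 (τ₁ ≠ τ₂): C₂ = C_in[1 − (τ₁ e^(−t/τ₁) − τ₂ e^(−t/τ₂))/(τ₁ − τ₂)].
At t = 20.86: e^(−t/τ₁) = 0.239156, e^(−t/τ₂) = 0.328583.
C₂ = 1.832·[1 − (14.5809·0.239156 − 18.7427·0.328583)/(-4.16182)] = 1.832·0.358110 = 0.656058 mol/L.

0.6561 mol/L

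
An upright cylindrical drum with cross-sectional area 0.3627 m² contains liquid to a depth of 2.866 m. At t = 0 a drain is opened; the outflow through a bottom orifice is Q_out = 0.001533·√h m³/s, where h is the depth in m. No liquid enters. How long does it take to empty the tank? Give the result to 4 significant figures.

801.1 s

A dh/dt = −Q_out = −0.001533 √h.
This is separable: 2 d(√h)/dt = −0.001533/A, so √h = √h₀ − (0.001533/(2A)) t.
Tank is empty when √h = 0: t_empty = 2A√h₀/0.001533.
t_empty = 2·0.3627·√2.866/0.001533 = 0.725400·1.69293/0.001533 = 801.076 s.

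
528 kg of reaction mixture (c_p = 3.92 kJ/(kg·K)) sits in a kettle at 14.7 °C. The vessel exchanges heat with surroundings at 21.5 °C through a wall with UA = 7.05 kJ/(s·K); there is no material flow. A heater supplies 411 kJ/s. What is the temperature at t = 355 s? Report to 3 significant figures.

60.4 °C

M c_p dT/dt = −UA(T − T_amb) + Q̇.
dT/dt = (T_ss − T)/τ with T_ss = T_amb + Q̇/UA = 21.5 + 411/7.05 = 79.798 °C, τ = M c_p/UA = 528·3.92/7.05 = 293.58 s.
This is linear first-order; T(t) = T_ss + (T₀ − T_ss) e^(−t/τ).
T(355) = 79.798 + (-65.098)·0.29844 = 60.370 °C.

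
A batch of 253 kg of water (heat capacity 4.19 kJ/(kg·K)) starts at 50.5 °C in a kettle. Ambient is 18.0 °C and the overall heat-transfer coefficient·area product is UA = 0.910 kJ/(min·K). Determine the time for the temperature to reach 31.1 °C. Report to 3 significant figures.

M c_p dT/dt = −UA(T − T_amb).
τ = M c_p/UA = 1164.9 min; T_ss = T_amb = 18.000 °C.
T(t) = T_ss + (T₀ − T_ss)e^(−t/τ); set T = 31.1:
t = −τ ln[(T − T_ss)/(T₀ − T_ss)] = −1164.9 · ln(0.40308) = 1058.5 min.

1060 min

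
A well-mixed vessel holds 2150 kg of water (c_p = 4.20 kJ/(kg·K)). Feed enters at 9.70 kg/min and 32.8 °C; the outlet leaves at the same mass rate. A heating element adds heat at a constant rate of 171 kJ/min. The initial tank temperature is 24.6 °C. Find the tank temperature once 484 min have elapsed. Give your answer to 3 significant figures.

M c_p dT/dt = ṁ c_p (T_in − T) + Q̇.
τ = M/ṁ = 221.65 min; T_ss = T_in + Q̇/(ṁ c_p) = 32.8 + 171/(9.70·4.20) = 36.997 °C.
T approaches T_ss exponentially: T(t) = T_ss + (T₀ − T_ss) e^(−t/τ).
T(484) = 36.997 + (-12.397)·e^(−484/221.65) = 36.997 + (-12.397)·0.11263 = 35.601 °C.

35.6 °C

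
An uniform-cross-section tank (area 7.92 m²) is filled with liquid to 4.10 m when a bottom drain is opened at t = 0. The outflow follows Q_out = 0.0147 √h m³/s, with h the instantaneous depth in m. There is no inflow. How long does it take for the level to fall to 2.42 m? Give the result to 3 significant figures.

Accumulation of liquid (constant cross-section A): A dh/dt = −0.0147 √h.
This is separable: 2 d(√h)/dt = −0.0147/A, so √h = √h₀ − (0.0147/(2A)) t.
t = 2A(√h₀ − √h)/0.0147 = 2·7.92·(√4.10 − √2.42)/0.0147
  = 15.840 × (2.0248 − 1.5556) / 0.0147 = 505.60 s.

506 s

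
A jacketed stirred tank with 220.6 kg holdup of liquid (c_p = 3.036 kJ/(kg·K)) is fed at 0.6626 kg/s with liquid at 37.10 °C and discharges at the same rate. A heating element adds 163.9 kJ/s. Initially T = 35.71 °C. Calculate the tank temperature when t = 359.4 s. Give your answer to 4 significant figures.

M c_p dT/dt = ṁ c_p (T_in − T) + Q̇.
τ = M/ṁ = 332.931 s; T_ss = T_in + Q̇/(ṁ c_p) = 37.10 + 163.9/(0.6626·3.036) = 118.575 °C.
This is linear first-order; T(t) = T_ss + (T₀ − T_ss) e^(−t/τ).
T(359.4) = 118.575 + (-82.8653)·e^(−359.4/332.931) = 118.575 + (-82.8653)·0.339764 = 90.4206 °C.

90.42 °C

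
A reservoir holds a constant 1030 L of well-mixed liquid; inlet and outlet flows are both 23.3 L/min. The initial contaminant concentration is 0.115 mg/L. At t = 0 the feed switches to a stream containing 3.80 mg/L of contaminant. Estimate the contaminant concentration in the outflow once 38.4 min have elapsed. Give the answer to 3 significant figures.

Mass balance on the solute (V constant): V dC/dt = Q(C_in − C).
So dC/dt = (C_in − C)/τ with τ = V/Q = 1030/23.3 = 44.206 min.
Integrating: C(t) = C_in + (C₀ − C_in) e^(−t/τ).
C(38.4) = 3.80 + (0.115 − 3.80)·e^(−38.4/44.206) = 3.80 + (-3.6850)·0.41951 = 2.2541 mg/L.

2.25 mg/L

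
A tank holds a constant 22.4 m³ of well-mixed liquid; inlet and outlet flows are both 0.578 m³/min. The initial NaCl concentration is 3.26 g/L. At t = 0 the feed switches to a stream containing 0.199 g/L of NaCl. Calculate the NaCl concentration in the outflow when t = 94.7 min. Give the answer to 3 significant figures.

Accumulation = in − out for the solute gives V dC/dt = Q(C_in − C).
Time constant τ = V/Q = 22.4/0.578 = 38.754 min.
Solution: C(t) = C_in + (C₀ − C_in) e^(−t/τ).
C(94.7) = 0.199 + (3.26 − 0.199)·e^(−94.7/38.754) = 0.199 + (3.0610)·0.086848 = 0.46484 g/L.

0.465 g/L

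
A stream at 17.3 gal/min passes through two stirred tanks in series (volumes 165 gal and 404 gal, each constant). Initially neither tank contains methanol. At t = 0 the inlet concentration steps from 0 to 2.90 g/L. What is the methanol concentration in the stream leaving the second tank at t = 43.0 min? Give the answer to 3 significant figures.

2.14 g/L

Species balance on tank i: dCᵢ/dt = (Cᵢ₋₁ − Cᵢ)/τᵢ with τᵢ = Vᵢ/Q.
τ₁ = 165/17.3 = 9.5376 min; τ₂ = 404/17.3 = 23.353 min.
Solving the cascade with C₁(0)=C₂(0)=0 gives C₂(t) = C_in[1 − (τ₁ e^(−t/τ₁) − τ₂ e^(−t/τ₂))/(τ₁ − τ₂)].
At t = 43.0: e^(−t/τ₁) = 0.011015, e^(−t/τ₂) = 0.15861.
C₂ = 2.90·[1 − (9.5376·0.011015 − 23.353·0.15861)/(-13.815)] = 2.90·0.73950 = 2.1446 g/L.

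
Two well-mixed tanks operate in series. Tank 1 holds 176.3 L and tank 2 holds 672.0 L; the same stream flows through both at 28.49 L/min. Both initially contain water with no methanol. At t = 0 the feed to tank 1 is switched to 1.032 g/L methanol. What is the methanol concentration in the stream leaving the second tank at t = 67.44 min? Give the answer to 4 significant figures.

Time constants: τᵢ = Vᵢ/Q for each well-mixed tank.
τ₁ = 176.3/28.49 = 6.18814 min; τ₂ = 672.0/28.49 = 23.5872 min.
Tank 1: C₁ = C_in(1 − e^(−t/τ₁)). Tank 2 (τ₁ ≠ τ₂): C₂ = C_in[1 − (τ₁ e^(−t/τ₁) − τ₂ e^(−t/τ₂))/(τ₁ − τ₂)].
At t = 67.44: e^(−t/τ₁) = 1.84901e-05, e^(−t/τ₂) = 0.0573160.
C₂ = 1.032·[1 − (6.18814·1.84901e-05 − 23.5872·0.0573160)/(-17.3991)] = 1.032·0.922306 = 0.951819 g/L.

0.9518 g/L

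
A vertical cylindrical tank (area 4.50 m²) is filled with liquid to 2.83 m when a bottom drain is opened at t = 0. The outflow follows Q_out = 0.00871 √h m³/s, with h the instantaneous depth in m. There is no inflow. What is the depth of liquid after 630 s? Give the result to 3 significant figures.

Accumulation of liquid (constant cross-section A): A dh/dt = −0.00871 √h.
∫ h^(−1/2) dh = −(0.00871/A) ∫ dt, giving 2√h = 2√h₀ − (0.00871/A) t.
√h = √2.83 − 0.00871·630/(2·4.50) = 1.6823 − 0.60970 = 1.0726.
h = 1.0726² = 1.1504 m.

1.15 m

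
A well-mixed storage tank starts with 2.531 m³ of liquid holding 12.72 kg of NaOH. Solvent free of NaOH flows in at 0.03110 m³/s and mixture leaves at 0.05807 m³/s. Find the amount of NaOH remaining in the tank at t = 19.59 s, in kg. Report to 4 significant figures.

Let m(t) be the amount of NaOH. Volume: V(t) = V₀ + (Q_in − Q_out) t = 2.531 − 0.0269700 t; V(19.59) = 2.00266 m³.
Solute balance: dm/dt = 0 − Q_out C = −Q_out m/V(t).
dm/m = −Q_out dt/(V₀ − 0.0269700 t); integrating gives ln(m/m₀) = −(Q_out/(Q_in−Q_out)) ln(V/V₀).
m = m₀ (V₀/V)^(Q_out/(Q_in−Q_out)) = 12.72 × (2.531/2.00266)^(-2.15313) = 7.68325 kg.

7.683 kg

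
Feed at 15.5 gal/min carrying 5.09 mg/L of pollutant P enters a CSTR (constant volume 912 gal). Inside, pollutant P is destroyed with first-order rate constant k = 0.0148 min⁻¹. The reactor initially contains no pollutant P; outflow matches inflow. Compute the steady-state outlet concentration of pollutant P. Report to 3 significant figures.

V dC/dt = Q(C_in − C) − k V C.
At steady state: 0 = Q C_in − (Q + kV) C_ss, so C_ss = Q C_in/(Q + kV).
C_ss = 15.5·5.09/(15.5 + 0.0148·912) = 78.895/28.998 = 2.7207 mg/L.

2.72 mg/L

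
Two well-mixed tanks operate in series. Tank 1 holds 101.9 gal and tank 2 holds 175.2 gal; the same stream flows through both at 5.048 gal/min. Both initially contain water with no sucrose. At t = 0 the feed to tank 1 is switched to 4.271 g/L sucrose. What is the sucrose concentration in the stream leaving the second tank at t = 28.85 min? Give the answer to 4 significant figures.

Species balance on tank i: dCᵢ/dt = (Cᵢ₋₁ − Cᵢ)/τᵢ with τᵢ = Vᵢ/Q.
τ₁ = 101.9/5.048 = 20.1862 min; τ₂ = 175.2/5.048 = 34.7068 min.
Tank 1: C₁ = C_in(1 − e^(−t/τ₁)). Tank 2 (τ₁ ≠ τ₂): C₂ = C_in[1 − (τ₁ e^(−t/τ₁) − τ₂ e^(−t/τ₂))/(τ₁ − τ₂)].
At t = 28.85: e^(−t/τ₁) = 0.239502, e^(−t/τ₂) = 0.435505.
C₂ = 4.271·[1 − (20.1862·0.239502 − 34.7068·0.435505)/(-14.5206)] = 4.271·0.292016 = 1.24720 g/L.

1.247 g/L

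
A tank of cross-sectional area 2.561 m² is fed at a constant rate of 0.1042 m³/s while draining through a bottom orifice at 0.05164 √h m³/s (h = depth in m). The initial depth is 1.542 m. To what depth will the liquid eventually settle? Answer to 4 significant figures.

4.072 m

Level balance: A dh/dt = 0.1042 − 0.05164 √h. Setting dh/dt = 0:
Q_in = 0.05164 √h_ss ⇒ √h_ss = 0.1042/0.05164 = 2.01782.
h_ss = 2.01782² = 4.07158 m. (Since h₀ = 1.542 m < h_ss, the level will rise toward this value.)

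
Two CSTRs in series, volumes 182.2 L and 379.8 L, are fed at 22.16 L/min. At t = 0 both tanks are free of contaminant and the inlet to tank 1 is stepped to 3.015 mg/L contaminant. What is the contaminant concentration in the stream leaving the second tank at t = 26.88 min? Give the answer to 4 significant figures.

Species balance on tank i: dCᵢ/dt = (Cᵢ₋₁ − Cᵢ)/τᵢ with τᵢ = Vᵢ/Q.
τ₁ = 182.2/22.16 = 8.22202 min; τ₂ = 379.8/22.16 = 17.1390 min.
Solving the cascade with C₁(0)=C₂(0)=0 gives C₂(t) = C_in[1 − (τ₁ e^(−t/τ₁) − τ₂ e^(−t/τ₂))/(τ₁ − τ₂)].
At t = 26.88: e^(−t/τ₁) = 0.0380342, e^(−t/τ₂) = 0.208388.
C₂ = 3.015·[1 − (8.22202·0.0380342 − 17.1390·0.208388)/(-8.91697)] = 3.015·0.634535 = 1.91312 mg/L.

1.913 mg/L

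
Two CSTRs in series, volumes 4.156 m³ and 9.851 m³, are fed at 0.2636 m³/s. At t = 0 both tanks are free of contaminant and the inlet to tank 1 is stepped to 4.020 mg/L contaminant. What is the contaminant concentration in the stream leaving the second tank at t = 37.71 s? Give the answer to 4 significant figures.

Species balance on tank i: dCᵢ/dt = (Cᵢ₋₁ − Cᵢ)/τᵢ with τᵢ = Vᵢ/Q.
τ₁ = 4.156/0.2636 = 15.7663 s; τ₂ = 9.851/0.2636 = 37.3710 s.
Tank 1: C₁ = C_in(1 − e^(−t/τ₁)). Tank 2 (τ₁ ≠ τ₂): C₂ = C_in[1 − (τ₁ e^(−t/τ₁) − τ₂ e^(−t/τ₂))/(τ₁ − τ₂)].
At t = 37.71: e^(−t/τ₁) = 0.0914641, e^(−t/τ₂) = 0.364558.
C₂ = 4.020·[1 − (15.7663·0.0914641 − 37.3710·0.364558)/(-21.6047)] = 4.020·0.436149 = 1.75332 mg/L.

1.753 mg/L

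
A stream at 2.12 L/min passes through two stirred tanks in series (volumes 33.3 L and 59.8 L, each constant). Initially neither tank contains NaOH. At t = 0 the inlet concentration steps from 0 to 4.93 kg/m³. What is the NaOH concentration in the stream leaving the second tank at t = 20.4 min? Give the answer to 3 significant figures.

1.22 kg/m³

Each tank obeys Vᵢ dCᵢ/dt = Q(Cᵢ₋₁ − Cᵢ), so τᵢ = Vᵢ/Q.
τ₁ = 33.3/2.12 = 15.708 min; τ₂ = 59.8/2.12 = 28.208 min.
Tank 1: C₁ = C_in(1 − e^(−t/τ₁)). Tank 2 (τ₁ ≠ τ₂): C₂ = C_in[1 − (τ₁ e^(−t/τ₁) − τ₂ e^(−t/τ₂))/(τ₁ − τ₂)].
At t = 20.4: e^(−t/τ₁) = 0.27288, e^(−t/τ₂) = 0.48519.
C₂ = 4.93·[1 − (15.708·0.27288 − 28.208·0.48519)/(-12.500)] = 4.93·0.24801 = 1.2227 kg/m³.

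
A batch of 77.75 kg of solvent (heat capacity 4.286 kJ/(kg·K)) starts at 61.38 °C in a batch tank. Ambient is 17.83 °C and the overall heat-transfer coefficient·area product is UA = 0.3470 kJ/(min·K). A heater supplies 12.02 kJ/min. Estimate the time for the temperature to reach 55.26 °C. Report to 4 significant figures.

Energy balance: M c_p dT/dt = −UA(T − T_amb) + Q̇.
τ = M c_p/UA = 960.336 min; T_ss = T_amb + Q̇/UA = 17.83 + 12.02/0.3470 = 52.4698 °C.
T(t) = T_ss + (T₀ − T_ss)e^(−t/τ); set T = 55.26:
t = −τ ln[(T − T_ss)/(T₀ − T_ss)] = −960.336 · ln(0.313149) = 1115.02 min.

1115 min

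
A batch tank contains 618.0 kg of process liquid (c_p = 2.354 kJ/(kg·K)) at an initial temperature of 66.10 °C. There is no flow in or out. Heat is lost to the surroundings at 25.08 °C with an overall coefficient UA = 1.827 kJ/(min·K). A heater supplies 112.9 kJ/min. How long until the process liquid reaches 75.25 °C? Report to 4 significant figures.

Heat balance on the well-mixed liquid: M c_p dT/dt = −UA(T − T_amb) + Q̇.
τ = M c_p/UA = 796.263 min; T_ss = T_amb + Q̇/UA = 25.08 + 112.9/1.827 = 86.8753 °C.
T(t) = T_ss + (T₀ − T_ss)e^(−t/τ); set T = 75.25:
t = −τ ln[(T − T_ss)/(T₀ − T_ss)] = −796.263 · ln(0.559573) = 462.295 min.

462.3 min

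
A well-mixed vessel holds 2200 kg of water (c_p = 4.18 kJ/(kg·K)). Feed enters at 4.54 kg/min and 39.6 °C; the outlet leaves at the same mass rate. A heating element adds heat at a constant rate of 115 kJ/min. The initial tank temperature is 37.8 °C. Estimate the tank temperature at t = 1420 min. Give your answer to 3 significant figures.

45.2 °C

Energy balance: M c_p dT/dt = ṁ c_p (T_in − T) + 115.
Rearrange: dT/dt = (T_ss − T)/τ with τ = M/ṁ = 484.58 min and T_ss = T_in + Q̇/(ṁ c_p) = 45.660 °C.
Solution: T(t) = T_ss + (T₀ − T_ss) e^(−t/τ).
T(1420) = 45.660 + (-7.8599)·e^(−1420/484.58) = 45.660 + (-7.8599)·0.053378 = 45.240 °C.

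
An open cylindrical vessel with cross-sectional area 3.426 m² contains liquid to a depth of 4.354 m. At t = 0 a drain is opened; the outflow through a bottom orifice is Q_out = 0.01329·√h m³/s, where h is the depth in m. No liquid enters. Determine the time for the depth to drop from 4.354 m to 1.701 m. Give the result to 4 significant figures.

A dh/dt = −Q_out = −0.01329 √h.
Separate and integrate: 2(√h − √h₀) = −(0.01329/A) t.
t = 2A(√h₀ − √h)/0.01329 = 2·3.426·(√4.354 − √1.701)/0.01329
  = 6.85200 × (2.08662 − 1.30422) / 0.01329 = 403.386 s.

403.4 s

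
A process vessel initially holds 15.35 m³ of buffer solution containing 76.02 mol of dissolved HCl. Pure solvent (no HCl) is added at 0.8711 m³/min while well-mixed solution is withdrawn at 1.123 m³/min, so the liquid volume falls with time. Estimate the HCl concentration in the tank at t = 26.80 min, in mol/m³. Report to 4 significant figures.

0.6677 mol/m³

Let m(t) be the amount of HCl. Volume: V(t) = V₀ + (Q_in − Q_out) t = 15.35 − 0.251900 t; V(26.80) = 8.59908 m³.
No HCl enters, so dm/dt = −Q_out · (m/V).
Separate: dm/m = −Q_out dt/V(t) ⇒ ln(m/m₀) = −(Q_out/(Q_in−Q_out)) ln(V/V₀).
m = m₀ (V₀/V)^(Q_out/(Q_in−Q_out)) = 76.02 × (15.35/8.59908)^(-4.45812) = 5.74135 mol.
C = m/V = 5.74135/8.59908 = 0.667670 mol/m³.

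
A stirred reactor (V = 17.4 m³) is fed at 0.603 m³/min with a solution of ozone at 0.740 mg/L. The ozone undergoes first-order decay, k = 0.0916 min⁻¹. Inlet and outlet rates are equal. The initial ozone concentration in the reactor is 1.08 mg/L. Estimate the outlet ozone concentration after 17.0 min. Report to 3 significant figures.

Species balance: V dC/dt = Q C_in − Q C − k V C.
dC/dt = (Q/V) C_in − (Q/V + k) C; effective rate a = Q/V + k = 0.034655 + 0.0916 = 0.12626 min⁻¹.
C_ss = Q C_in/(Q + kV) = 0.20312 mg/L; C(t) = C_ss + (C₀ − C_ss) e^(−a t).
C(17.0) = 0.20312 + (0.87688)·e^(−0.12626·17.0) = 0.20312 + (0.87688)·0.11691 = 0.30564 mg/L.

0.306 mg/L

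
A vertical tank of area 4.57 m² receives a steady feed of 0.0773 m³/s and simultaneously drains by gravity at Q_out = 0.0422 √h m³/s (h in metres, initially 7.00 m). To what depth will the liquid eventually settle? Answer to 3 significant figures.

3.36 m

Volume balance on the tank: A dh/dt = Q_in − 0.0422 √h. At steady state dh/dt = 0:
Q_in = 0.0422 √h_ss ⇒ √h_ss = 0.0773/0.0422 = 1.8318.
h_ss = 1.8318² = 3.3553 m. (Since h₀ = 7.00 m > h_ss, the level will fall toward this value.)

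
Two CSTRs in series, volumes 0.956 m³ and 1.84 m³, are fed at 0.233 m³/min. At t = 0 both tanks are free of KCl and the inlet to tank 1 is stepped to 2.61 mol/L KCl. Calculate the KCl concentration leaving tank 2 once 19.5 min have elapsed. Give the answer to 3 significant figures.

2.17 mol/L

Time constants: τᵢ = Vᵢ/Q for each well-mixed tank.
τ₁ = 0.956/0.233 = 4.1030 min; τ₂ = 1.84/0.233 = 7.8970 min.
Tank 1: C₁ = C_in(1 − e^(−t/τ₁)). Tank 2 (τ₁ ≠ τ₂): C₂ = C_in[1 − (τ₁ e^(−t/τ₁) − τ₂ e^(−t/τ₂))/(τ₁ − τ₂)].
At t = 19.5: e^(−t/τ₁) = 0.0086291, e^(−t/τ₂) = 0.084645.
C₂ = 2.61·[1 − (4.1030·0.0086291 − 7.8970·0.084645)/(-3.7940)] = 2.61·0.83315 = 2.1745 mol/L.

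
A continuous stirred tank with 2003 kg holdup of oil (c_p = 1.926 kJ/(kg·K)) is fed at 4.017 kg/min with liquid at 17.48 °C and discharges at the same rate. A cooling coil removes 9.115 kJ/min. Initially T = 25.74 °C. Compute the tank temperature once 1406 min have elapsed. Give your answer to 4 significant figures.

M c_p dT/dt = ṁ c_p (T_in − T) − Q̇.
Rearrange: dT/dt = (T_ss − T)/τ with τ = M/ṁ = 498.631 min and T_ss = T_in − Q̇/(ṁ c_p) = 16.3019 °C.
Solution: T(t) = T_ss + (T₀ − T_ss) e^(−t/τ).
T(1406) = 16.3019 + (9.43814)·e^(−1406/498.631) = 16.3019 + (9.43814)·0.0596226 = 16.8646 °C.

16.86 °C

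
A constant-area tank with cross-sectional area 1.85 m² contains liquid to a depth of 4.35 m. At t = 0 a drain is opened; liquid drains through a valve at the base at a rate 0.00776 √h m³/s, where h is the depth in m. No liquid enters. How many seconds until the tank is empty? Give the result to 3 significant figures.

994 s

A dh/dt = −Q_out = −0.00776 √h.
∫ h^(−1/2) dh = −(0.00776/A) ∫ dt, giving 2√h = 2√h₀ − (0.00776/A) t.
Tank is empty when √h = 0: t_empty = 2A√h₀/0.00776.
t_empty = 2·1.85·√4.35/0.00776 = 3.7000·2.0857/0.00776 = 994.45 s.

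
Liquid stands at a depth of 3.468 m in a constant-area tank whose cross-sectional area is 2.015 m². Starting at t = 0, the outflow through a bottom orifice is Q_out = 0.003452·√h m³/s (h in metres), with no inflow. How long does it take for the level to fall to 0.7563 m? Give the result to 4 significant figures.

1159 s

With no inflow, A dh/dt = −0.003452 √h.
This is separable: 2 d(√h)/dt = −0.003452/A, so √h = √h₀ − (0.003452/(2A)) t.
t = 2A(√h₀ − √h)/0.003452 = 2·2.015·(√3.468 − √0.7563)/0.003452
  = 4.03000 × (1.86226 − 0.869655) / 0.003452 = 1158.80 s.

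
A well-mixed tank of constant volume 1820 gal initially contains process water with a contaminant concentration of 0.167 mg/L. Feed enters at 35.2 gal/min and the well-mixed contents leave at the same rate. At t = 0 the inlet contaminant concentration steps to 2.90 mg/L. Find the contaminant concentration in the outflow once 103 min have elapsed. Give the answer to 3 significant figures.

2.53 mg/L

Accumulation = in − out for the solute gives V dC/dt = Q(C_in − C).
Time constant τ = V/Q = 1820/35.2 = 51.705 min.
This is linear first-order; C(t) = C_in + (C₀ − C_in) e^(−t/τ).
C(103) = 2.90 + (0.167 − 2.90)·e^(−103/51.705) = 2.90 + (-2.7330)·0.13641 = 2.5272 mg/L.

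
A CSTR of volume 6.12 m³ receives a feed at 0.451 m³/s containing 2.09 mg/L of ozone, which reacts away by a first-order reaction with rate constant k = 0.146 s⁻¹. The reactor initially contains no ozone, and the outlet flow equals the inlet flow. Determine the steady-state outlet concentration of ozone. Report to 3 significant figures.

V dC/dt = Q(C_in − C) − k V C.
At steady state: 0 = Q C_in − (Q + kV) C_ss, so C_ss = Q C_in/(Q + kV).
C_ss = 0.451·2.09/(0.451 + 0.146·6.12) = 0.94259/1.3445 = 0.70106 mg/L.

0.701 mg/L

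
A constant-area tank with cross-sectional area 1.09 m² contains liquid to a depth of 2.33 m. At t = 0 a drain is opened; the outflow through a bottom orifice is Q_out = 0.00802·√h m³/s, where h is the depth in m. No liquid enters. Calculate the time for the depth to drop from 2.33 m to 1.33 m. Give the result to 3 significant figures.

With no inflow, A dh/dt = −0.00802 √h.
∫ h^(−1/2) dh = −(0.00802/A) ∫ dt, giving 2√h = 2√h₀ − (0.00802/A) t.
t = 2A(√h₀ − √h)/0.00802 = 2·1.09·(√2.33 − √1.33)/0.00802
  = 2.1800 × (1.5264 − 1.1533) / 0.00802 = 101.44 s.

101 s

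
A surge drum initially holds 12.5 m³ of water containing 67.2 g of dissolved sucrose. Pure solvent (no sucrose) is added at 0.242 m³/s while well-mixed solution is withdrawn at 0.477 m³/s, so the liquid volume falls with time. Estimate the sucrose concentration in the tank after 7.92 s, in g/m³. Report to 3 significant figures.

4.55 g/m³

Let m(t) be the amount of sucrose. Volume: V(t) = V₀ + (Q_in − Q_out) t = 12.5 − 0.23500 t; V(7.92) = 10.639 m³.
Solute balance: dm/dt = 0 − Q_out C = −Q_out m/V(t).
dm/m = −Q_out dt/(V₀ − 0.23500 t); integrating gives ln(m/m₀) = −(Q_out/(Q_in−Q_out)) ln(V/V₀).
m = m₀ (V₀/V)^(Q_out/(Q_in−Q_out)) = 67.2 × (12.5/10.639)^(-2.0298) = 48.445 g.
C = m/V = 48.445/10.639 = 4.5536 g/m³.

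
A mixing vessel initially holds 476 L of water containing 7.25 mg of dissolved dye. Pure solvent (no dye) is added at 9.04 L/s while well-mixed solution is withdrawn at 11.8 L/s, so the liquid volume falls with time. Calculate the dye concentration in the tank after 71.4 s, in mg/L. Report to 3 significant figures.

0.00265 mg/L

Let m(t) be the amount of dye. Volume: V(t) = V₀ + (Q_in − Q_out) t = 476 − 2.7600 t; V(71.4) = 278.94 L.
Solute balance: dm/dt = 0 − Q_out C = −Q_out m/V(t).
dm/m = −Q_out dt/(V₀ − 2.7600 t); integrating gives ln(m/m₀) = −(Q_out/(Q_in−Q_out)) ln(V/V₀).
m = m₀ (V₀/V)^(Q_out/(Q_in−Q_out)) = 7.25 × (476/278.94)^(-4.2754) = 0.73793 mg.
C = m/V = 0.73793/278.94 = 0.0026455 mg/L.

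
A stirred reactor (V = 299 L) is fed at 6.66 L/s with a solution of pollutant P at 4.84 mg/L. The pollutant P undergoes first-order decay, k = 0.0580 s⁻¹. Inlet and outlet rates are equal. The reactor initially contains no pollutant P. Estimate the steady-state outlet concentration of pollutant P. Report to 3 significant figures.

1.34 mg/L

Accumulation = in − out − consumed: V dC/dt = Q C_in − Q C − k V C.
Steady state (dC/dt = 0): C_ss = Q C_in/(Q + kV) = C_in/(1 + kV/Q).
C_ss = 6.66·4.84/(6.66 + 0.0580·299) = 32.234/24.002 = 1.3430 mg/L.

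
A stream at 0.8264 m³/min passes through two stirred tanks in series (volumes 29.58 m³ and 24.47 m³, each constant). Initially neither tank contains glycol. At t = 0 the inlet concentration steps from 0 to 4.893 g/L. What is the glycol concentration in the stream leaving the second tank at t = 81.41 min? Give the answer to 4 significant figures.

3.479 g/L

Each tank obeys Vᵢ dCᵢ/dt = Q(Cᵢ₋₁ − Cᵢ), so τᵢ = Vᵢ/Q.
τ₁ = 29.58/0.8264 = 35.7938 min; τ₂ = 24.47/0.8264 = 29.6104 min.
Tank 1: C₁ = C_in(1 − e^(−t/τ₁)). Tank 2 (τ₁ ≠ τ₂): C₂ = C_in[1 − (τ₁ e^(−t/τ₁) − τ₂ e^(−t/τ₂))/(τ₁ − τ₂)].
At t = 81.41: e^(−t/τ₁) = 0.102857, e^(−t/τ₂) = 0.0639678.
C₂ = 4.893·[1 − (35.7938·0.102857 − 29.6104·0.0639678)/(6.18345)] = 4.893·0.710916 = 3.47851 g/L.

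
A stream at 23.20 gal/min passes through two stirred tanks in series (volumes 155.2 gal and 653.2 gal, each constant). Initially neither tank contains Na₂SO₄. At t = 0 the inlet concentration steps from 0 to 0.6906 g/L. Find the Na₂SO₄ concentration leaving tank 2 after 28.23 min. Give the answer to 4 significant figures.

0.3614 g/L

Species balance on tank i: dCᵢ/dt = (Cᵢ₋₁ − Cᵢ)/τᵢ with τᵢ = Vᵢ/Q.
τ₁ = 155.2/23.20 = 6.68966 min; τ₂ = 653.2/23.20 = 28.1552 min.
Tank 1: C₁ = C_in(1 − e^(−t/τ₁)). Tank 2 (τ₁ ≠ τ₂): C₂ = C_in[1 − (τ₁ e^(−t/τ₁) − τ₂ e^(−t/τ₂))/(τ₁ − τ₂)].
At t = 28.23: e^(−t/τ₁) = 0.0146994, e^(−t/τ₂) = 0.366903.
C₂ = 0.6906·[1 − (6.68966·0.0146994 − 28.1552·0.366903)/(-21.4655)] = 0.6906·0.523334 = 0.361414 g/L.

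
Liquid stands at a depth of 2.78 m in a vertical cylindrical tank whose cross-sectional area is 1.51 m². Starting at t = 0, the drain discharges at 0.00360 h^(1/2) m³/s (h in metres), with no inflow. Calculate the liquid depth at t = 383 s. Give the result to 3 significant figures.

Volume balance on the tank: A dh/dt = −0.00360 √h.
This is separable: 2 d(√h)/dt = −0.00360/A, so √h = √h₀ − (0.00360/(2A)) t.
√h = √2.78 − 0.00360·383/(2·1.51) = 1.6673 − 0.45656 = 1.2108.
h = 1.2108² = 1.4660 m.

1.47 m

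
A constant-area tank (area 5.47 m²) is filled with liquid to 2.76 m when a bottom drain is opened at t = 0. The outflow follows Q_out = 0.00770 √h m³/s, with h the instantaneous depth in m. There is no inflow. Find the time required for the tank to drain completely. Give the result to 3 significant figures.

2360 s

Mass balance (ρ constant): A dh/dt = −0.00770 √h.
Separate and integrate: 2(√h − √h₀) = −(0.00770/A) t.
Tank is empty when √h = 0: t_empty = 2A√h₀/0.00770.
t_empty = 2·5.47·√2.76/0.00770 = 10.940·1.6613/0.00770 = 2360.4 s.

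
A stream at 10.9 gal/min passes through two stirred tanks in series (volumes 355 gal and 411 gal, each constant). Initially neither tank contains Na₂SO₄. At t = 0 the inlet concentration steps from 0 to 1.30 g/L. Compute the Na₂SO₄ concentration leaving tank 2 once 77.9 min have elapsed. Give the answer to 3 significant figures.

0.845 g/L

Time constants: τᵢ = Vᵢ/Q for each well-mixed tank.
τ₁ = 355/10.9 = 32.569 min; τ₂ = 411/10.9 = 37.706 min.
Solving the cascade with C₁(0)=C₂(0)=0 gives C₂(t) = C_in[1 − (τ₁ e^(−t/τ₁) − τ₂ e^(−t/τ₂))/(τ₁ − τ₂)].
At t = 77.9: e^(−t/τ₁) = 0.091459, e^(−t/τ₂) = 0.12670.
C₂ = 1.30·[1 − (32.569·0.091459 − 37.706·0.12670)/(-5.1376)] = 1.30·0.64993 = 0.84490 g/L.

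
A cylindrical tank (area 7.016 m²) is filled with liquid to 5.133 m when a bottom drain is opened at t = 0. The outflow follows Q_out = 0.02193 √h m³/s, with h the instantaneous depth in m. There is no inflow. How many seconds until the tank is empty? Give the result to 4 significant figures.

1450 s

Unsteady balance on liquid volume: A dh/dt = −0.02193 √h.
Separate and integrate: 2(√h − √h₀) = −(0.02193/A) t.
Set h = 0: 2√h₀ = (0.02193/A) t_empty ⇒ t_empty = 2A√h₀/0.02193.
t_empty = 2·7.016·√5.133/0.02193 = 14.0320·2.26561/0.02193 = 1449.66 s.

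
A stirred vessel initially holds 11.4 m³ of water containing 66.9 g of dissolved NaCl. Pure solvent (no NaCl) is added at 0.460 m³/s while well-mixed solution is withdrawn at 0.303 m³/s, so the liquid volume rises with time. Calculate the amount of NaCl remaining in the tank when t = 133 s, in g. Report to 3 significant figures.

8.97 g

Let m(t) be the amount of NaCl. Volume: V(t) = V₀ + (Q_in − Q_out) t = 11.4 + 0.15700 t; V(133) = 32.281 m³.
Species balance (pure solvent in): dm/dt = −Q_out · m/V(t).
Separate: dm/m = −Q_out dt/V(t) ⇒ ln(m/m₀) = −(Q_out/(Q_in−Q_out)) ln(V/V₀).
m = m₀ (V₀/V)^(Q_out/(Q_in−Q_out)) = 66.9 × (11.4/32.281)^(1.9299) = 8.9746 g.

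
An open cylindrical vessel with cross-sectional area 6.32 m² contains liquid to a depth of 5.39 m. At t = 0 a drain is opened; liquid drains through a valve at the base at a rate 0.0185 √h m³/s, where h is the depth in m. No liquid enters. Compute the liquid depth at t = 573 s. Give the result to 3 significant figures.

2.20 m

A dh/dt = −Q_out = −0.0185 √h.
This is separable: 2 d(√h)/dt = −0.0185/A, so √h = √h₀ − (0.0185/(2A)) t.
√h = √5.39 − 0.0185·573/(2·6.32) = 2.3216 − 0.83865 = 1.4830.
h = 1.4830² = 2.1993 m.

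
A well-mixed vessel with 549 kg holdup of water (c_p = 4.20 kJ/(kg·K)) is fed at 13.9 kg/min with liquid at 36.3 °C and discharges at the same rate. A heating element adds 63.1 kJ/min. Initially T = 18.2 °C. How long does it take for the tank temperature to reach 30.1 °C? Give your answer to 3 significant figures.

38.3 min

M c_p dT/dt = ṁ c_p (T_in − T) + Q̇.
τ = M/ṁ = 39.496 min; T_ss = T_in + Q̇/(ṁ c_p) = 37.381 °C.
T(t) = T_ss + (T₀ − T_ss) e^(−t/τ). Set T = 30.1:
e^(−t/τ) = (30.1 − 37.381)/(18.2 − 37.381) = 0.37959
t = −39.496 · ln(0.37959) = 38.259 min.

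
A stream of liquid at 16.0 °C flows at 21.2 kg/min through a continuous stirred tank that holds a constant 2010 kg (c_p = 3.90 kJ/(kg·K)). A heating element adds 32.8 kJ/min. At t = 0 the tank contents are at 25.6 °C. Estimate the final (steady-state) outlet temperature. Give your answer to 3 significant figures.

M c_p dT/dt = ṁ c_p (T_in − T) + Q̇.
At steady state dT/dt = 0 ⇒ T_ss = T_in + Q̇/(ṁ c_p) = 16.0 + 32.8/(21.2·3.90) = 16.397 °C.

16.4 °C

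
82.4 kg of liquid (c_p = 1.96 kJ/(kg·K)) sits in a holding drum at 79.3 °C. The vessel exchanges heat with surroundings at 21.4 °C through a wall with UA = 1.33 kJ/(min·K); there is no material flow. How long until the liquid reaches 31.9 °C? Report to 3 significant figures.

Lumped-capacitance energy balance: M c_p dT/dt = UA(T_amb − T).
τ = M c_p/UA = 121.43 min; T_ss = T_amb = 21.400 °C.
T(t) = T_ss + (T₀ − T_ss)e^(−t/τ); set T = 31.9:
t = −τ ln[(T − T_ss)/(T₀ − T_ss)] = −121.43 · ln(0.18135) = 207.33 min.

207 min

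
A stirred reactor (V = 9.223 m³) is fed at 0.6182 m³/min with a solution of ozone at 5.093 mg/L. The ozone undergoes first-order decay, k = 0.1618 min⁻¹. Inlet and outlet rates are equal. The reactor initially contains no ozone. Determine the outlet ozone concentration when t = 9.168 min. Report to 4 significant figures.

V dC/dt = Q(C_in − C) − k V C.
dC/dt = (Q/V) C_in − (Q/V + k) C; effective rate a = Q/V + k = 0.0670281 + 0.1618 = 0.228828 min⁻¹.
C_ss = Q C_in/(Q + kV) = 1.49184 mg/L; C(t) = C_ss + (C₀ − C_ss) e^(−a t).
C(9.168) = 1.49184 + (-1.49184)·e^(−0.228828·9.168) = 1.49184 + (-1.49184)·0.122714 = 1.30877 mg/L.

1.309 mg/L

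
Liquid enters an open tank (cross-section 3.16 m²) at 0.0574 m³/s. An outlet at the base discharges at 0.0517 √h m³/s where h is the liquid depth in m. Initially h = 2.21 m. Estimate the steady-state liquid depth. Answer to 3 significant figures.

A dh/dt = Q_in − 0.0517 √h. Steady state requires inflow = outflow:
Q_in = 0.0517 √h_ss ⇒ √h_ss = 0.0574/0.0517 = 1.1103.
h_ss = 1.1103² = 1.2327 m. (Since h₀ = 2.21 m > h_ss, the level will fall toward this value.)

1.23 m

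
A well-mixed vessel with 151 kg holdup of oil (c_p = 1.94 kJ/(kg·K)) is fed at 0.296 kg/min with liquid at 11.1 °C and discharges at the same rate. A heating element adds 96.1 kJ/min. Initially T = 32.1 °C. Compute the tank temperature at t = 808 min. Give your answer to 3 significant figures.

148 °C

Energy balance: M c_p dT/dt = ṁ c_p (T_in − T) + 96.1.
τ = M/ṁ = 510.14 min; T_ss = T_in + Q̇/(ṁ c_p) = 11.1 + 96.1/(0.296·1.94) = 178.45 °C.
Solution: T(t) = T_ss + (T₀ − T_ss) e^(−t/τ).
T(808) = 178.45 + (-146.35)·e^(−808/510.14) = 178.45 + (-146.35)·0.20517 = 148.42 °C.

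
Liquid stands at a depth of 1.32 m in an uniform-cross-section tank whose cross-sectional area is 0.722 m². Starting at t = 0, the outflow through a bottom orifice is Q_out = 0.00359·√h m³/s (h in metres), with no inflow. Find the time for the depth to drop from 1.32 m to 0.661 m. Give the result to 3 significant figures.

135 s

A dh/dt = −Q_out = −0.00359 √h.
This is separable: 2 d(√h)/dt = −0.00359/A, so √h = √h₀ − (0.00359/(2A)) t.
t = 2A(√h₀ − √h)/0.00359 = 2·0.722·(√1.32 − √0.661)/0.00359
  = 1.4440 × (1.1489 − 0.81302) / 0.00359 = 135.11 s.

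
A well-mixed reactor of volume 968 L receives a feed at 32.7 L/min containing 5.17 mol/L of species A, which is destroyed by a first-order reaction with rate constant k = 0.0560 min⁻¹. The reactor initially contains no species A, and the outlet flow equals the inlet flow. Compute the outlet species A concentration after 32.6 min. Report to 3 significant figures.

V dC/dt = Q(C_in − C) − k V C.
This is linear with rate a = Q/V + k = 0.089781 min⁻¹.
C_ss = Q C_in/(Q + kV) = 1.9453 mol/L; C(t) = C_ss + (C₀ − C_ss) e^(−a t).
C(32.6) = 1.9453 + (-1.9453)·e^(−0.089781·32.6) = 1.9453 + (-1.9453)·0.053565 = 1.8411 mol/L.

1.84 mol/L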